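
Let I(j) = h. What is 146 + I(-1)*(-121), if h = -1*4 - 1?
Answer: 751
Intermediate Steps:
h = -5 (h = -4 - 1 = -5)
I(j) = -5
146 + I(-1)*(-121) = 146 - 5*(-121) = 146 + 605 = 751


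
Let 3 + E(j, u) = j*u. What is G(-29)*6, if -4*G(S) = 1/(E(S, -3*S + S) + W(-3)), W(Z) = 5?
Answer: 1/1120 ≈ 0.00089286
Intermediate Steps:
E(j, u) = -3 + j*u
G(S) = -1/(4*(2 - 2*S²)) (G(S) = -1/(4*((-3 + S*(-3*S + S)) + 5)) = -1/(4*((-3 + S*(-2*S)) + 5)) = -1/(4*((-3 - 2*S²) + 5)) = -1/(4*(2 - 2*S²)))
G(-29)*6 = (1/(8*(-1 + (-29)²)))*6 = (1/(8*(-1 + 841)))*6 = ((⅛)/840)*6 = ((⅛)*(1/840))*6 = (1/6720)*6 = 1/1120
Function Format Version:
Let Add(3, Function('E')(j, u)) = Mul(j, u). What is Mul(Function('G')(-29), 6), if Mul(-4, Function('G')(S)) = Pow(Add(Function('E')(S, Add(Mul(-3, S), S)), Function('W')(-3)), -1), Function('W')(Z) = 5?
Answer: Rational(1, 1120) ≈ 0.00089286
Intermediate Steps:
Function('E')(j, u) = Add(-3, Mul(j, u))
Function('G')(S) = Mul(Rational(-1, 4), Pow(Add(2, Mul(-2, Pow(S, 2))), -1)) (Function('G')(S) = Mul(Rational(-1, 4), Pow(Add(Add(-3, Mul(S, Add(Mul(-3, S), S))), 5), -1)) = Mul(Rational(-1, 4), Pow(Add(Add(-3, Mul(S, Mul(-2, S))), 5), -1)) = Mul(Rational(-1, 4), Pow(Add(Add(-3, Mul(-2, Pow(S, 2))), 5), -1)) = Mul(Rational(-1, 4), Pow(Add(2, Mul(-2, Pow(S, 2))), -1)))
Mul(Function('G')(-29), 6) = Mul(Mul(Rational(1, 8), Pow(Add(-1, Pow(-29, 2)), -1)), 6) = Mul(Mul(Rational(1, 8), Pow(Add(-1, 841), -1)), 6) = Mul(Mul(Rational(1, 8), Pow(840, -1)), 6) = Mul(Mul(Rational(1, 8), Rational(1, 840)), 6) = Mul(Rational(1, 6720), 6) = Rational(1, 1120)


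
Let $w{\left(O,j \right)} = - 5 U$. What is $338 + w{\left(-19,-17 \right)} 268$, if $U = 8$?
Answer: $-10382$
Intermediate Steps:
$w{\left(O,j \right)} = -40$ ($w{\left(O,j \right)} = \left(-5\right) 8 = -40$)
$338 + w{\left(-19,-17 \right)} 268 = 338 - 10720 = -10382$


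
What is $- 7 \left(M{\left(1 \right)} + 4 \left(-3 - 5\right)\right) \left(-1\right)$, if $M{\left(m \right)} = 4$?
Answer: $-196$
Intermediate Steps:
$- 7 \left(M{\left(1 \right)} + 4 \left(-3 - 5\right)\right) \left(-1\right) = - 7 \left(4 + 4 \left(-3 - 5\right)\right) \left(-1\right) = - 7 \left(4 + 4 \left(-8\right)\right) \left(-1\right) = - 7 \left(4 - 32\right) \left(-1\right) = \left(-7\right) \left(-28\right) \left(-1\right) = 196 \left(-1\right) = -196$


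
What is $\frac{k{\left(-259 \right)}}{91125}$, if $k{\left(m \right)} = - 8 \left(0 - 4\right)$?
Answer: $\frac{32}{91125} \approx 0.00035117$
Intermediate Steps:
$k{\left(m \right)} = 32$ ($k{\left(m \right)} = \left(-8\right) \left(-4\right) = 32$)
$\frac{k{\left(-259 \right)}}{91125} = \frac{32}{91125}$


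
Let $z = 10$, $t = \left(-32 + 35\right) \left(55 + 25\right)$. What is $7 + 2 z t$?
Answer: $4807$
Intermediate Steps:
$t = 240$ ($t = 3 \cdot 80 = 240$)
$7 + 2 z t = 7 + 2 \cdot 10 \cdot 240 = 7 + 20 \cdot 240 = 7 + 4800 = 4807$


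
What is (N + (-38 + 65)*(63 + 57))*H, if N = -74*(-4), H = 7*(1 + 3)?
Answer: 99008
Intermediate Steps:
H = 28 (H = 7*4 = 28)
N = 296
(N + (-38 + 65)*(63 + 57))*H = (296 + (-38 + 65)*(63 + 57))*28 = (296 + 27*120)*28 = (296 + 3240)*28 = 3536*28 = 99008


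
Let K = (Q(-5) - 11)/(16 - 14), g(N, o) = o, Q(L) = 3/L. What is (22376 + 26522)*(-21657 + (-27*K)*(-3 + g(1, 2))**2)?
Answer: -5256632796/5 ≈ -1.0513e+9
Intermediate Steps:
K = -29/5 (K = (3/(-5) - 11)/(16 - 14) = (3*(-1/5) - 11)/2 = (-3/5 - 11)*(1/2) = -58/5*1/2 = -29/5 ≈ -5.8000)
(22376 + 26522)*(-21657 + (-27*K)*(-3 + g(1, 2))**2) = (22376 + 26522)*(-21657 + (-27*(-29/5))*(-3 + 2)**2) = 48898*(-21657 + (783/5)*(-1)**2) = 48898*(-21657 + (783/5)*1) = 48898*(-21657 + 783/5) = 48898*(-107502/5) = -5256632796/5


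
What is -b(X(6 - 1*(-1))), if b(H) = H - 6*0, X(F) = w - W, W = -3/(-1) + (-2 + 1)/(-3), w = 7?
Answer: -11/3 ≈ -3.6667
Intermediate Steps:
W = 10/3 (W = -3*(-1) - 1*(-⅓) = 3 + ⅓ = 10/3 ≈ 3.3333)
X(F) = 11/3 (X(F) = 7 - 1*10/3 = 7 - 10/3 = 11/3)
b(H) = H (b(H) = H + 0 = H)
-b(X(6 - 1*(-1))) = -1*11/3 = -11/3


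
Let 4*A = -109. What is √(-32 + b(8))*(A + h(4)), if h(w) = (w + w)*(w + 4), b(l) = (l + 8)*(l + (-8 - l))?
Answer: 147*I*√10 ≈ 464.85*I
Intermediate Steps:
A = -109/4 (A = (¼)*(-109) = -109/4 ≈ -27.250)
b(l) = -64 - 8*l (b(l) = (8 + l)*(-8) = -64 - 8*l)
h(w) = 2*w*(4 + w) (h(w) = (2*w)*(4 + w) = 2*w*(4 + w))
√(-32 + b(8))*(A + h(4)) = √(-32 + (-64 - 8*8))*(-109/4 + 2*4*(4 + 4)) = √(-32 + (-64 - 64))*(-109/4 + 2*4*8) = √(-32 - 128)*(-109/4 + 64) = √(-160)*(147/4) = (4*I*√10)*(147/4) = 147*I*√10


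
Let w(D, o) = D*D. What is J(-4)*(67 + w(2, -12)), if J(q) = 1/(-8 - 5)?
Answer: -71/13 ≈ -5.4615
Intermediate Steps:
w(D, o) = D²
J(q) = -1/13 (J(q) = 1/(-13) = -1/13)
J(-4)*(67 + w(2, -12)) = -(67 + 2²)/13 = -(67 + 4)/13 = -1/13*71 = -71/13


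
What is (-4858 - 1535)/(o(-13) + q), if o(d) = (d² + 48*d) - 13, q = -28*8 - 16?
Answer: 2131/236 ≈ 9.0297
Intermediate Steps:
q = -240 (q = -224 - 16 = -240)
o(d) = -13 + d² + 48*d
(-4858 - 1535)/(o(-13) + q) = (-4858 - 1535)/((-13 + (-13)² + 48*(-13)) - 240) = -6393/((-13 + 169 - 624) - 240) = -6393/(-468 - 240) = -6393/(-708) = -6393*(-1/708) = 2131/236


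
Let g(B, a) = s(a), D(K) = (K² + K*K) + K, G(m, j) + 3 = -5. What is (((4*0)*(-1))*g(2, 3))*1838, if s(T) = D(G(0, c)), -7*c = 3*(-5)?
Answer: 0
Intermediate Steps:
c = 15/7 (c = -3*(-5)/7 = -⅐*(-15) = 15/7 ≈ 2.1429)
G(m, j) = -8 (G(m, j) = -3 - 5 = -8)
D(K) = K + 2*K² (D(K) = (K² + K²) + K = 2*K² + K = K + 2*K²)
s(T) = 120 (s(T) = -8*(1 + 2*(-8)) = -8*(1 - 16) = -8*(-15) = 120)
g(B, a) = 120
(((4*0)*(-1))*g(2, 3))*1838 = (((4*0)*(-1))*120)*1838 = ((0*(-1))*120)*1838 = (0*120)*1838 = 0*1838 = 0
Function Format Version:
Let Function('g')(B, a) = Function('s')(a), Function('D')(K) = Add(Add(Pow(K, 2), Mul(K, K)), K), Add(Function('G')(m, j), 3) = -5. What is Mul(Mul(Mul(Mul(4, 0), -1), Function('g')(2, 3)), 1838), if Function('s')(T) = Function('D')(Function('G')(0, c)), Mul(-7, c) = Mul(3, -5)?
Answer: 0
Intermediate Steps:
c = Rational(15, 7) (c = Mul(Rational(-1, 7), Mul(3, -5)) = Mul(Rational(-1, 7), -15) = Rational(15, 7) ≈ 2.1429)
Function('G')(m, j) = -8 (Function('G')(m, j) = Add(-3, -5) = -8)
Function('D')(K) = Add(K, Mul(2, Pow(K, 2))) (Function('D')(K) = Add(Add(Pow(K, 2), Pow(K, 2)), K) = Add(Mul(2, Pow(K, 2)), K) = Add(K, Mul(2, Pow(K, 2))))
Function('s')(T) = 120 (Function('s')(T) = Mul(-8, Add(1, Mul(2, -8))) = Mul(-8, Add(1, -16)) = Mul(-8, -15) = 120)
Function('g')(B, a) = 120
Mul(Mul(Mul(Mul(4, 0), -1), Function('g')(2, 3)), 1838) = Mul(Mul(Mul(Mul(4, 0), -1), 120), 1838) = Mul(Mul(Mul(0, -1), 120), 1838) = Mul(Mul(0, 120), 1838) = Mul(0, 1838) = 0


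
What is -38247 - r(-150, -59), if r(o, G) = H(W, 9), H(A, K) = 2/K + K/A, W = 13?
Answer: -4475006/117 ≈ -38248.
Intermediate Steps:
r(o, G) = 107/117 (r(o, G) = 2/9 + 9/13 = 107/117)
-38247 - r(-150, -59) = -38247 - 1*107/117 = -38247 - 107/117 = -4475006/117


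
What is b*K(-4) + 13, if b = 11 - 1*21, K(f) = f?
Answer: 53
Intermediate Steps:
b = -10 (b = 11 - 21 = -10)
b*K(-4) + 13 = -10*(-4) + 13 = 40 + 13 = 53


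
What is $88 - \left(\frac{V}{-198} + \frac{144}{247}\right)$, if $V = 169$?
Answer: $\frac{4316959}{48906} \approx 88.271$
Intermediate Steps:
$88 - \left(\frac{V}{-198} + \frac{144}{247}\right) = 88 - \left(\frac{169}{-198} + \frac{144}{247}\right) = 88 - \left(169 \left(- \frac{1}{198}\right) + 144 \cdot \frac{1}{247}\right) = 88 - \left(- \frac{169}{198} + \frac{144}{247}\right) = 88 - - \frac{13231}{48906} = 88 + \frac{13231}{48906} = \frac{4316959}{48906}$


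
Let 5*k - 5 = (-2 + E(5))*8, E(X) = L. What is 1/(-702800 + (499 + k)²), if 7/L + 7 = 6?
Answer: -25/11674816 ≈ -2.1414e-6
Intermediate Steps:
L = -7 (L = 7/(-7 + 6) = 7/(-1) = 7*(-1) = -7)
E(X) = -7
k = -67/5 (k = 1 + ((-2 - 7)*8)/5 = 1 + (-9*8)/5 = 1 + (⅕)*(-72) = 1 - 72/5 = -67/5 ≈ -13.400)
1/(-702800 + (499 + k)²) = 1/(-702800 + (499 - 67/5)²) = 1/(-702800 + (2428/5)²) = 1/(-702800 + 5895184/25) = 1/(-11674816/25) = -25/11674816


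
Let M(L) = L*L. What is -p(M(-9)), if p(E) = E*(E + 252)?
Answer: -26973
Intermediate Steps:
M(L) = L²
p(E) = E*(252 + E)
-p(M(-9)) = -(-9)²*(252 + (-9)²) = -81*(252 + 81) = -81*333 = -1*26973 = -26973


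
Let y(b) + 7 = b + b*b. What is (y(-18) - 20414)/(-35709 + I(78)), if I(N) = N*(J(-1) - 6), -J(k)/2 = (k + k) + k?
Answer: 6705/11903 ≈ 0.56330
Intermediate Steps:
J(k) = -6*k (J(k) = -2*((k + k) + k) = -2*(2*k + k) = -6*k)
y(b) = -7 + b + b**2 (y(b) = -7 + (b + b*b) = -7 + (b + b**2) = -7 + b + b**2)
I(N) = 0 (I(N) = N*(-6*(-1) - 6) = N*(6 - 6) = N*0 = 0)
(y(-18) - 20414)/(-35709 + I(78)) = ((-7 - 18 + (-18)**2) - 20414)/(-35709 + 0) = ((-7 - 18 + 324) - 20414)/(-35709) = (299 - 20414)*(-1/35709) = -20115*(-1/35709) = 6705/11903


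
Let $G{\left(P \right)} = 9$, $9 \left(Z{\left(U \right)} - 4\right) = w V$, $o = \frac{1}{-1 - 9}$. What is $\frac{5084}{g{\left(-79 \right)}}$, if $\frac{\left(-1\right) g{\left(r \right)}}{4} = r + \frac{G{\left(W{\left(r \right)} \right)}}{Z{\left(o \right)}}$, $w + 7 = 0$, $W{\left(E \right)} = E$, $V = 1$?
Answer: $\frac{36859}{2210} \approx 16.678$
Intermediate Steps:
$w = -7$ ($w = -7 + 0 = -7$)
$o = - \frac{1}{10}$ ($o = \frac{1}{-10} = - \frac{1}{10} \approx -0.1$)
$Z{\left(U \right)} = \frac{29}{9}$ ($Z{\left(U \right)} = 4 + \frac{\left(-7\right) 1}{9} = 4 + \frac{1}{9} \left(-7\right) = 4 - \frac{7}{9} = \frac{29}{9}$)
$g{\left(r \right)} = - \frac{324}{29} - 4 r$ ($g{\left(r \right)} = - 4 \left(r + \frac{9}{\frac{29}{9}}\right) = - 4 \left(r + 9 \cdot \frac{9}{29}\right) = - 4 \left(r + \frac{81}{29}\right) = - 4 \left(\frac{81}{29} + r\right) = - \frac{324}{29} - 4 r$)
$\frac{5084}{g{\left(-79 \right)}} = \frac{5084}{- \frac{324}{29} - -316} = \frac{5084}{- \frac{324}{29} + 316} = \frac{5084}{\frac{8840}{29}} = 5084 \cdot \frac{29}{8840} = \frac{36859}{2210}$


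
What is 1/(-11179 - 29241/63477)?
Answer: -2351/26282912 ≈ -8.9450e-5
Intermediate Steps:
1/(-11179 - 29241/63477) = 1/(-11179 - 29241*1/63477) = 1/(-11179 - 1083/2351) = 1/(-26282912/2351) = -2351/26282912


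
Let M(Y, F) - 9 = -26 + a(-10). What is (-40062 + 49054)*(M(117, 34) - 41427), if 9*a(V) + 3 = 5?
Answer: -3353962048/9 ≈ -3.7266e+8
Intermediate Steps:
a(V) = 2/9 (a(V) = -⅓ + (⅑)*5 = -⅓ + 5/9 = 2/9)
M(Y, F) = -151/9 (M(Y, F) = 9 + (-26 + 2/9) = 9 - 232/9 = -151/9)
(-40062 + 49054)*(M(117, 34) - 41427) = (-40062 + 49054)*(-151/9 - 41427) = 8992*(-372994/9) = -3353962048/9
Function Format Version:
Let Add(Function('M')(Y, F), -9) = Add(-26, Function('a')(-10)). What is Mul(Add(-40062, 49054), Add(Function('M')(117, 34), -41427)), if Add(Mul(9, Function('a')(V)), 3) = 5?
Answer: Rational(-3353962048, 9) ≈ -3.7266e+8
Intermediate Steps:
Function('a')(V) = Rational(2, 9) (Function('a')(V) = Add(Rational(-1, 3), Mul(Rational(1, 9), 5)) = Add(Rational(-1, 3), Rational(5, 9)) = Rational(2, 9))
Function('M')(Y, F) = Rational(-151, 9) (Function('M')(Y, F) = Add(9, Add(-26, Rational(2, 9))) = Add(9, Rational(-232, 9)) = Rational(-151, 9))
Mul(Add(-40062, 49054), Add(Function('M')(117, 34), -41427)) = Mul(Add(-40062, 49054), Add(Rational(-151, 9), -41427)) = Mul(8992, Rational(-372994, 9)) = Rational(-3353962048, 9)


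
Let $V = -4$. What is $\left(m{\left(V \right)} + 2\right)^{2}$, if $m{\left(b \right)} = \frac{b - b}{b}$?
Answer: $4$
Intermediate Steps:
$m{\left(b \right)} = 0$ ($m{\left(b \right)} = \frac{0}{b} = 0$)
$\left(m{\left(V \right)} + 2\right)^{2} = \left(0 + 2\right)^{2} = 2^{2} = 4$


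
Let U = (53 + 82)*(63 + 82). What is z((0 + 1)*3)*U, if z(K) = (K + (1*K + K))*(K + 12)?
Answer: 2642625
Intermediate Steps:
z(K) = 3*K*(12 + K) (z(K) = (K + (K + K))*(12 + K) = (K + 2*K)*(12 + K) = (3*K)*(12 + K) = 3*K*(12 + K))
U = 19575 (U = 135*145 = 19575)
z((0 + 1)*3)*U = (3*((0 + 1)*3)*(12 + (0 + 1)*3))*19575 = (3*(1*3)*(12 + 1*3))*19575 = (3*3*(12 + 3))*19575 = (3*3*15)*19575 = 135*19575 = 2642625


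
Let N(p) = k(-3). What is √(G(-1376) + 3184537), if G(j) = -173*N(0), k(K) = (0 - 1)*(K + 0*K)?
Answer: √3184018 ≈ 1784.4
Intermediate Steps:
k(K) = -K (k(K) = -(K + 0) = -K)
N(p) = 3 (N(p) = -1*(-3) = 3)
G(j) = -519 (G(j) = -173*3 = -519)
√(G(-1376) + 3184537) = √(-519 + 3184537) = √3184018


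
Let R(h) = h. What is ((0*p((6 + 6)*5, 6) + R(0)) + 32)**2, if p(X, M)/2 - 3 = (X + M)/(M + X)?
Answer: 1024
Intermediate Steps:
p(X, M) = 8 (p(X, M) = 6 + 2*((X + M)/(M + X)) = 6 + 2*((M + X)/(M + X)) = 6 + 2*1 = 6 + 2 = 8)
((0*p((6 + 6)*5, 6) + R(0)) + 32)**2 = ((0*8 + 0) + 32)**2 = ((0 + 0) + 32)**2 = (0 + 32)**2 = 32**2 = 1024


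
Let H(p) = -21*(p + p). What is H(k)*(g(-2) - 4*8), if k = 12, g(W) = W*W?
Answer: 14112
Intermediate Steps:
g(W) = W²
H(p) = -42*p
H(k)*(g(-2) - 4*8) = (-42*12)*((-2)² - 4*8) = -504*(4 - 32) = -504*(-28) = 14112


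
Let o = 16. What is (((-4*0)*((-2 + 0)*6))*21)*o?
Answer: 0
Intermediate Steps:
(((-4*0)*((-2 + 0)*6))*21)*o = (((-4*0)*((-2 + 0)*6))*21)*16 = ((0*(-2*6))*21)*16 = ((0*(-12))*21)*16 = (0*21)*16 = 0*16 = 0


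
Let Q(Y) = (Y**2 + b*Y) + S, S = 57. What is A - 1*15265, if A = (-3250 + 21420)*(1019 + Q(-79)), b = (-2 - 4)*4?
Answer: 167384945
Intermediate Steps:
b = -24 (b = -6*4 = -24)
Q(Y) = 57 + Y**2 - 24*Y (Q(Y) = (Y**2 - 24*Y) + 57 = 57 + Y**2 - 24*Y)
A = 167400210 (A = (-3250 + 21420)*(1019 + (57 + (-79)**2 - 24*(-79))) = 18170*(1019 + (57 + 6241 + 1896)) = 18170*(1019 + 8194) = 18170*9213 = 167400210)
A - 1*15265 = 167400210 - 1*15265 = 167400210 - 15265 = 167384945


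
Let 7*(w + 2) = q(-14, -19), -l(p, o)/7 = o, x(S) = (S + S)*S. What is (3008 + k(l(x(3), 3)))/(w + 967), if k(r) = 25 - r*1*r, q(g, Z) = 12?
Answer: 18144/6767 ≈ 2.6812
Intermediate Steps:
x(S) = 2*S² (x(S) = (2*S)*S = 2*S²)
l(p, o) = -7*o
w = -2/7 (w = -2 + (⅐)*12 = -2 + 12/7 = -2/7 ≈ -0.28571)
k(r) = 25 - r² (k(r) = 25 - r*r = 25 - r²)
(3008 + k(l(x(3), 3)))/(w + 967) = (3008 + (25 - (-7*3)²))/(-2/7 + 967) = (3008 + (25 - 1*(-21)²))/(6767/7) = (3008 + (25 - 1*441))*(7/6767) = (3008 + (25 - 441))*(7/6767) = (3008 - 416)*(7/6767) = 2592*(7/6767) = 18144/6767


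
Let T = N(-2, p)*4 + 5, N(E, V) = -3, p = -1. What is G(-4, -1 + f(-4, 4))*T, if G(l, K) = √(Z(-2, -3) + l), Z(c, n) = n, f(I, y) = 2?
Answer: -7*I*√7 ≈ -18.52*I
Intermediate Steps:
G(l, K) = √(-3 + l)
T = -7 (T = -3*4 + 5 = -12 + 5 = -7)
G(-4, -1 + f(-4, 4))*T = √(-3 - 4)*(-7) = √(-7)*(-7) = (I*√7)*(-7) = -7*I*√7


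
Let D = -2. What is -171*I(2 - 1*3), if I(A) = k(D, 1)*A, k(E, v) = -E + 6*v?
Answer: 1368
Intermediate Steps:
I(A) = 8*A (I(A) = (-1*(-2) + 6*1)*A = (2 + 6)*A = 8*A)
-171*I(2 - 1*3) = -1368*(2 - 1*3) = -1368*(2 - 3) = -1368*(-1) = -171*(-8) = 1368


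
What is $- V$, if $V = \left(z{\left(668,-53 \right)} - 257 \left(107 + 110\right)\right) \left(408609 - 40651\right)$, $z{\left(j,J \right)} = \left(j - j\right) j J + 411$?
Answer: $20369418964$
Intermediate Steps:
$z{\left(j,J \right)} = 411$ ($z{\left(j,J \right)} = 0 j J + 411 = 0 J + 411 = 0 + 411 = 411$)
$V = -20369418964$ ($V = \left(411 - 257 \left(107 + 110\right)\right) \left(408609 - 40651\right) = \left(411 - 55769\right) 367958 = \left(-55358\right) 367958 = -20369418964$)
$- V = \left(-1\right) \left(-20369418964\right) = 20369418964$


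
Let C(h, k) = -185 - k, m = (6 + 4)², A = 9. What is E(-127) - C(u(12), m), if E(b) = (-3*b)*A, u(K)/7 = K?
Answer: 3714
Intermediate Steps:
m = 100 (m = 10² = 100)
u(K) = 7*K
E(b) = -27*b (E(b) = -3*b*9 = -27*b)
E(-127) - C(u(12), m) = -27*(-127) - (-185 - 1*100) = 3429 - (-185 - 100) = 3429 - 1*(-285) = 3429 + 285 = 3714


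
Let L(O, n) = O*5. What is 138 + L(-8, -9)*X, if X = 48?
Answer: -1782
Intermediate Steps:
L(O, n) = 5*O
138 + L(-8, -9)*X = 138 + (5*(-8))*48 = 138 - 40*48 = 138 - 1920 = -1782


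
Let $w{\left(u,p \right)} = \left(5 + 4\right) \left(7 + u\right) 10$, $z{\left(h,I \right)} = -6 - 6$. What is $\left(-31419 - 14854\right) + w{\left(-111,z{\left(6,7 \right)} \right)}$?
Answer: $-55633$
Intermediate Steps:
$z{\left(h,I \right)} = -12$
$w{\left(u,p \right)} = 630 + 90 u$ ($w{\left(u,p \right)} = 9 \left(7 + u\right) 10 = \left(63 + 9 u\right) 10 = 630 + 90 u$)
$\left(-31419 - 14854\right) + w{\left(-111,z{\left(6,7 \right)} \right)} = \left(-31419 - 14854\right) + \left(630 + 90 \left(-111\right)\right) = -46273 + \left(630 - 9990\right) = -46273 - 9360 = -55633$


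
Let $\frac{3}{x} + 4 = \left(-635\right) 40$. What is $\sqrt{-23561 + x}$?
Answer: $\frac{i \sqrt{422372300233}}{4234} \approx 153.5 i$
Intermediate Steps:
$x = - \frac{1}{8468}$ ($x = \frac{3}{-4 - 25400} = \frac{3}{-25404} = 3 \left(- \frac{1}{25404}\right) = - \frac{1}{8468} \approx -0.00011809$)
$\sqrt{-23561 + x} = \sqrt{-23561 - \frac{1}{8468}} = \sqrt{- \frac{199514549}{8468}} = \frac{i \sqrt{422372300233}}{4234}$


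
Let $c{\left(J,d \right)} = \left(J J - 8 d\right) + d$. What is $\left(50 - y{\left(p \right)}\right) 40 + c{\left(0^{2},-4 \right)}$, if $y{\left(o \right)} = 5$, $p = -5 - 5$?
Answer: $1828$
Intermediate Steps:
$p = -10$
$c{\left(J,d \right)} = J^{2} - 7 d$ ($c{\left(J,d \right)} = \left(J^{2} - 8 d\right) + d = J^{2} - 7 d$)
$\left(50 - y{\left(p \right)}\right) 40 + c{\left(0^{2},-4 \right)} = \left(50 - 5\right) 40 + \left(\left(0^{2}\right)^{2} - -28\right) = \left(50 - 5\right) 40 + \left(0^{2} + 28\right) = 45 \cdot 40 + \left(0 + 28\right) = 1800 + 28 = 1828$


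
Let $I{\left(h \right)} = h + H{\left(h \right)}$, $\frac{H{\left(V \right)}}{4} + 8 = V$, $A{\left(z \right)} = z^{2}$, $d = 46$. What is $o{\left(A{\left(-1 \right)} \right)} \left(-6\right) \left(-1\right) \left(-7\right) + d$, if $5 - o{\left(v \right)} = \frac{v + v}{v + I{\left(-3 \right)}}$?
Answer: $- \frac{3814}{23} \approx -165.83$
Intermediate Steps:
$H{\left(V \right)} = -32 + 4 V$
$I{\left(h \right)} = -32 + 5 h$ ($I{\left(h \right)} = h + \left(-32 + 4 h\right) = -32 + 5 h$)
$o{\left(v \right)} = 5 - \frac{2 v}{-47 + v}$ ($o{\left(v \right)} = 5 - \frac{v + v}{v + \left(-32 + 5 \left(-3\right)\right)} = 5 - \frac{2 v}{v - 47} = 5 - \frac{2 v}{-47 + v}$)
$o{\left(A{\left(-1 \right)} \right)} \left(-6\right) \left(-1\right) \left(-7\right) + d = \frac{-235 + 3 \left(-1\right)^{2}}{-47 + \left(-1\right)^{2}} \left(-6\right) \left(-1\right) \left(-7\right) + 46 = \frac{-235 + 3 \cdot 1}{-47 + 1} \cdot 6 \left(-7\right) + 46 = \frac{-235 + 3}{-46} \left(-42\right) + 46 = \left(- \frac{1}{46}\right) \left(-232\right) \left(-42\right) + 46 = \frac{116}{23} \left(-42\right) + 46 = - \frac{4872}{23} + 46 = - \frac{3814}{23}$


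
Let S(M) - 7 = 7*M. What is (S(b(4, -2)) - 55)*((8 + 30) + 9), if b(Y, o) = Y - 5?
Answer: -2585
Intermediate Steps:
b(Y, o) = -5 + Y
S(M) = 7 + 7*M
(S(b(4, -2)) - 55)*((8 + 30) + 9) = ((7 + 7*(-5 + 4)) - 55)*((8 + 30) + 9) = ((7 + 7*(-1)) - 55)*(38 + 9) = ((7 - 7) - 55)*47 = (0 - 55)*47 = -55*47 = -2585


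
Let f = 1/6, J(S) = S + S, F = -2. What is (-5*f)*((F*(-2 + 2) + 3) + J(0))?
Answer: -5/2 ≈ -2.5000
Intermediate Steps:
J(S) = 2*S
f = ⅙ ≈ 0.16667
(-5*f)*((F*(-2 + 2) + 3) + J(0)) = (-5*⅙)*((-2*(-2 + 2) + 3) + 2*0) = -5*((-2*0 + 3) + 0)/6 = -5*((0 + 3) + 0)/6 = -5*(3 + 0)/6 = -⅚*3 = -5/2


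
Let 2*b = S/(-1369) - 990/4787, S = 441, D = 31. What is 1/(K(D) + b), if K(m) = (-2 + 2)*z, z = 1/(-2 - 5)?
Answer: -13106806/3466377 ≈ -3.7811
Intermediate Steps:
z = -1/7 (z = 1/(-7) = -1/7 ≈ -0.14286)
b = -3466377/13106806 (b = (441/(-1369) - 990/4787)/2 = (441*(-1/1369) - 990*1/4787)/2 = (-441/1369 - 990/4787)/2 = (1/2)*(-3466377/6553403) = -3466377/13106806 ≈ -0.26447)
K(m) = 0 (K(m) = (-2 + 2)*(-1/7) = 0*(-1/7) = 0)
1/(K(D) + b) = 1/(0 - 3466377/13106806) = 1/(-3466377/13106806) = -13106806/3466377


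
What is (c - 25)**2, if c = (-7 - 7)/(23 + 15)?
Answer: 232324/361 ≈ 643.56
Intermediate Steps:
c = -7/19 (c = -14/38 = -14*1/38 = -7/19 ≈ -0.36842)
(c - 25)**2 = (-7/19 - 25)**2 = (-482/19)**2 = 232324/361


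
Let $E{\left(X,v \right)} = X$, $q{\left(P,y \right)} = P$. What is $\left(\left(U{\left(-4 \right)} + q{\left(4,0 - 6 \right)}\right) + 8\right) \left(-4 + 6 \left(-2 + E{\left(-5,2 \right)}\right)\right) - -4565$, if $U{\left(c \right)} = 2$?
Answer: $3921$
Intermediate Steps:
$\left(\left(U{\left(-4 \right)} + q{\left(4,0 - 6 \right)}\right) + 8\right) \left(-4 + 6 \left(-2 + E{\left(-5,2 \right)}\right)\right) - -4565 = \left(\left(2 + 4\right) + 8\right) \left(-4 + 6 \left(-2 - 5\right)\right) - -4565 = \left(6 + 8\right) \left(-4 + 6 \left(-7\right)\right) + 4565 = 14 \left(-4 - 42\right) + 4565 = 14 \left(-46\right) + 4565 = -644 + 4565 = 3921$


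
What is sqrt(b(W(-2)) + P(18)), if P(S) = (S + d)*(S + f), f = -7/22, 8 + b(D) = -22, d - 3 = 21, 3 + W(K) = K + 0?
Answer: 3*sqrt(9581)/11 ≈ 26.695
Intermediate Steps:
W(K) = -3 + K (W(K) = -3 + (K + 0) = -3 + K)
d = 24 (d = 3 + 21 = 24)
b(D) = -30 (b(D) = -8 - 22 = -30)
f = -7/22 (f = -7*1/22 = -7/22 ≈ -0.31818)
P(S) = (24 + S)*(-7/22 + S) (P(S) = (S + 24)*(S - 7/22) = (24 + S)*(-7/22 + S))
sqrt(b(W(-2)) + P(18)) = sqrt(-30 + (-84/11 + 18**2 + (521/22)*18)) = sqrt(-30 + (-84/11 + 324 + 4689/11)) = sqrt(-30 + 8169/11) = sqrt(7839/11) = 3*sqrt(9581)/11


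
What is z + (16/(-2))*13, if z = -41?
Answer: -145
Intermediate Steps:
z + (16/(-2))*13 = -41 + (16/(-2))*13 = -41 + (16*(-½))*13 = -41 - 8*13 = -41 - 104 = -145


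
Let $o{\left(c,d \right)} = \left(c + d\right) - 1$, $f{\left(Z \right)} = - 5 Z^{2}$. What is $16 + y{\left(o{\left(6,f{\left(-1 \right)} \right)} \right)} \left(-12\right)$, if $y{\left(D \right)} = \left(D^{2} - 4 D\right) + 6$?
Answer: $-56$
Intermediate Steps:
$o{\left(c,d \right)} = -1 + c + d$
$y{\left(D \right)} = 6 + D^{2} - 4 D$
$16 + y{\left(o{\left(6,f{\left(-1 \right)} \right)} \right)} \left(-12\right) = 16 + \left(6 + \left(-1 + 6 - 5 \left(-1\right)^{2}\right)^{2} - 4 \left(-1 + 6 - 5 \left(-1\right)^{2}\right)\right) \left(-12\right) = 16 + \left(6 + \left(-1 + 6 - 5\right)^{2} - 4 \left(-1 + 6 - 5\right)\right) \left(-12\right) = 16 + \left(6 + 0^{2} - 0\right) \left(-12\right) = 16 + \left(6 + 0 + 0\right) \left(-12\right) = 16 + 6 \left(-12\right) = 16 - 72 = -56$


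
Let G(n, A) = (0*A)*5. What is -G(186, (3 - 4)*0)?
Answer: 0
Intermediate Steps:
G(n, A) = 0 (G(n, A) = 0*5 = 0)
-G(186, (3 - 4)*0) = -1*0 = 0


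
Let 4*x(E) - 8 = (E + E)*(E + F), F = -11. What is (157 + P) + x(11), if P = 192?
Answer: 351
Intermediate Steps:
x(E) = 2 + E*(-11 + E)/2 (x(E) = 2 + ((E + E)*(E - 11))/4 = 2 + ((2*E)*(-11 + E))/4 = 2 + (2*E*(-11 + E))/4 = 2 + E*(-11 + E)/2)
(157 + P) + x(11) = (157 + 192) + (2 + (½)*11² - 11/2*11) = 349 + (2 + (½)*121 - 121/2) = 349 + (2 + 121/2 - 121/2) = 349 + 2 = 351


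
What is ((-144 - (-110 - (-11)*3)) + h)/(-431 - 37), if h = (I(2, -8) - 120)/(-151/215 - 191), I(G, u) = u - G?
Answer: 455587/3214848 ≈ 0.14171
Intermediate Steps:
h = 13975/20608 (h = ((-8 - 1*2) - 120)/(-151/215 - 191) = ((-8 - 2) - 120)/(-151*1/215 - 191) = (-10 - 120)/(-151/215 - 191) = -130/(-41216/215) = -130*(-215/41216) = 13975/20608 ≈ 0.67813)
((-144 - (-110 - (-11)*3)) + h)/(-431 - 37) = ((-144 - (-110 - (-11)*3)) + 13975/20608)/(-431 - 37) = ((-144 - (-110 - 1*(-33))) + 13975/20608)/(-468) = ((-144 - (-110 + 33)) + 13975/20608)*(-1/468) = ((-144 - 1*(-77)) + 13975/20608)*(-1/468) = ((-144 + 77) + 13975/20608)*(-1/468) = (-67 + 13975/20608)*(-1/468) = -1366761/20608*(-1/468) = 455587/3214848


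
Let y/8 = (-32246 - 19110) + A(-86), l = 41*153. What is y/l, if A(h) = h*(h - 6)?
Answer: -347552/6273 ≈ -55.404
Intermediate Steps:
A(h) = h*(-6 + h)
l = 6273
y = -347552 (y = 8*((-32246 - 19110) - 86*(-6 - 86)) = 8*(-51356 - 86*(-92)) = 8*(-51356 + 7912) = 8*(-43444) = -347552)
y/l = -347552/6273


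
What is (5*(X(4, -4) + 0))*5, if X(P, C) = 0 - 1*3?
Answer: -75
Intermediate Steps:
X(P, C) = -3 (X(P, C) = 0 - 3 = -3)
(5*(X(4, -4) + 0))*5 = (5*(-3 + 0))*5 = (5*(-3))*5 = -15*5 = -75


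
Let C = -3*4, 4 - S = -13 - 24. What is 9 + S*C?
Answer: -483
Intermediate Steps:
S = 41 (S = 4 - (-13 - 24) = 4 - 1*(-37) = 4 + 37 = 41)
C = -12
9 + S*C = 9 + 41*(-12) = 9 - 492 = -483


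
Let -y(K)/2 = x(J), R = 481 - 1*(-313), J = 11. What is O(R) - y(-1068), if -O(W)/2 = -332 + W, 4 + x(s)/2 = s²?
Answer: -456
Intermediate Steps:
x(s) = -8 + 2*s²
R = 794 (R = 481 + 313 = 794)
y(K) = -468 (y(K) = -2*(-8 + 2*11²) = -2*(-8 + 2*121) = -2*(-8 + 242) = -2*234 = -468)
O(W) = 664 - 2*W (O(W) = -2*(-332 + W) = 664 - 2*W)
O(R) - y(-1068) = (664 - 2*794) - 1*(-468) = (664 - 1588) + 468 = -924 + 468 = -456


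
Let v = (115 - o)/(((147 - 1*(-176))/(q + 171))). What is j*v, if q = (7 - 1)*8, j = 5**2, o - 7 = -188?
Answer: 1620600/323 ≈ 5017.3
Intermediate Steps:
o = -181 (o = 7 - 188 = -181)
j = 25
q = 48 (q = 6*8 = 48)
v = 64824/323 (v = (115 - 1*(-181))/(((147 - 1*(-176))/(48 + 171))) = (115 + 181)/(((147 + 176)/219)) = 296/((323*(1/219))) = 296/(323/219) = 296*(219/323) = 64824/323 ≈ 200.69)
j*v = 25*(64824/323) = 1620600/323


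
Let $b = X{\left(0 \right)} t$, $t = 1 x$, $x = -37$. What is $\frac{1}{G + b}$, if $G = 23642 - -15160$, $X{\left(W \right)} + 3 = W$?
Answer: $\frac{1}{38913} \approx 2.5698 \cdot 10^{-5}$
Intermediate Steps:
$X{\left(W \right)} = -3 + W$
$t = -37$ ($t = 1 \left(-37\right) = -37$)
$G = 38802$ ($G = 23642 + 15160 = 38802$)
$b = 111$ ($b = \left(-3 + 0\right) \left(-37\right) = \left(-3\right) \left(-37\right) = 111$)
$\frac{1}{G + b} = \frac{1}{38802 + 111} = \frac{1}{38913}$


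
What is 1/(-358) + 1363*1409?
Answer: 687527185/358 ≈ 1.9205e+6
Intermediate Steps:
1/(-358) + 1363*1409 = -1/358 + 1920467 = 687527185/358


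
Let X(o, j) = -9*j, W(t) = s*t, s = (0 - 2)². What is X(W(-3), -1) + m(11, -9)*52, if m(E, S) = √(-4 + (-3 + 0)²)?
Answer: 9 + 52*√5 ≈ 125.28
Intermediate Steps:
s = 4 (s = (-2)² = 4)
W(t) = 4*t
m(E, S) = √5 (m(E, S) = √(-4 + (-3)²) = √(-4 + 9) = √5)
X(W(-3), -1) + m(11, -9)*52 = -9*(-1) + √5*52 = 9 + 52*√5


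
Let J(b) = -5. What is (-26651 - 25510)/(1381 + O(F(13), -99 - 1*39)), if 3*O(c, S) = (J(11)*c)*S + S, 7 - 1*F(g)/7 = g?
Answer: 17387/2775 ≈ 6.2656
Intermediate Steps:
F(g) = 49 - 7*g
O(c, S) = S/3 - 5*S*c/3 (O(c, S) = ((-5*c)*S + S)/3 = (-5*S*c + S)/3 = (S - 5*S*c)/3 = S/3 - 5*S*c/3)
(-26651 - 25510)/(1381 + O(F(13), -99 - 1*39)) = (-26651 - 25510)/(1381 + (-99 - 1*39)*(1 - 5*(49 - 7*13))/3) = -52161/(1381 + (-99 - 39)*(1 - 5*(49 - 91))/3) = -52161/(1381 + (1/3)*(-138)*(1 - 5*(-42))) = -52161/(1381 + (1/3)*(-138)*(1 + 210)) = -52161/(1381 + (1/3)*(-138)*211) = -52161/(1381 - 9706) = -52161/(-8325) = -52161*(-1/8325) = 17387/2775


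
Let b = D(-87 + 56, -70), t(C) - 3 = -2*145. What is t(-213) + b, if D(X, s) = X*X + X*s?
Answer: 2844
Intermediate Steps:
t(C) = -287 (t(C) = 3 - 2*145 = 3 - 290 = -287)
D(X, s) = X² + X*s
b = 3131 (b = (-87 + 56)*((-87 + 56) - 70) = -31*(-31 - 70) = -31*(-101) = 3131)
t(-213) + b = -287 + 3131 = 2844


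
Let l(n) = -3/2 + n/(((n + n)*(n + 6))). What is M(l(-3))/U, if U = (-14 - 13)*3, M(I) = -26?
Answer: 26/81 ≈ 0.32099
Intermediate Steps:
l(n) = -3/2 + 1/(2*(6 + n)) (l(n) = -3*1/2 + n/(((2*n)*(6 + n))) = -3/2 + n/((2*n*(6 + n))) = -3/2 + n*(1/(2*n*(6 + n))) = -3/2 + 1/(2*(6 + n)))
U = -81 (U = -27*3 = -81)
M(l(-3))/U = -26/(-81) = -26*(-1/81) = 26/81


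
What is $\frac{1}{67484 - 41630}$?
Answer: $\frac{1}{25854} \approx 3.8679 \cdot 10^{-5}$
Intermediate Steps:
$\frac{1}{67484 - 41630} = \frac{1}{25854}$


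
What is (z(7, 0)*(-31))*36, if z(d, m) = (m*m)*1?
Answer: 0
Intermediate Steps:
z(d, m) = m² (z(d, m) = m²*1 = m²)
(z(7, 0)*(-31))*36 = (0²*(-31))*36 = (0*(-31))*36 = 0*36 = 0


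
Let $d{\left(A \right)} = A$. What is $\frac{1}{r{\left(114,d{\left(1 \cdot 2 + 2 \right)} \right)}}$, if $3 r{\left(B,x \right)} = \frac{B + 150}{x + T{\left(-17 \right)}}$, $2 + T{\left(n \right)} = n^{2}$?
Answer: $\frac{291}{88} \approx 3.3068$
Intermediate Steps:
$T{\left(n \right)} = -2 + n^{2}$
$r{\left(B,x \right)} = \frac{150 + B}{3 \left(287 + x\right)}$ ($r{\left(B,x \right)} = \frac{\left(B + 150\right) \frac{1}{x - \left(2 - \left(-17\right)^{2}\right)}}{3} = \frac{\left(150 + B\right) \frac{1}{x + \left(-2 + 289\right)}}{3} = \frac{\left(150 + B\right) \frac{1}{x + 287}}{3} = \frac{\left(150 + B\right) \frac{1}{287 + x}}{3} = \frac{\frac{1}{287 + x} \left(150 + B\right)}{3} = \frac{150 + B}{3 \left(287 + x\right)}$)
$\frac{1}{r{\left(114,d{\left(1 \cdot 2 + 2 \right)} \right)}} = \frac{1}{\frac{1}{3} \frac{1}{287 + \left(1 \cdot 2 + 2\right)} \left(150 + 114\right)} = \frac{1}{\frac{1}{3} \frac{1}{287 + \left(2 + 2\right)} 264} = \frac{1}{\frac{1}{3} \frac{1}{287 + 4} \cdot 264} = \frac{1}{\frac{1}{3} \cdot \frac{1}{291} \cdot 264} = \frac{1}{\frac{88}{291}} = \frac{291}{88}$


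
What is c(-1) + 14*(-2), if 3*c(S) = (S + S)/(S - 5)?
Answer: -251/9 ≈ -27.889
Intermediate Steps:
c(S) = 2*S/(3*(-5 + S)) (c(S) = ((S + S)/(S - 5))/3 = ((2*S)/(-5 + S))/3 = (2*S/(-5 + S))/3 = 2*S/(3*(-5 + S)))
c(-1) + 14*(-2) = (⅔)*(-1)/(-5 - 1) + 14*(-2) = (⅔)*(-1)/(-6) - 28 = (⅔)*(-1)*(-⅙) - 28 = ⅑ - 28 = -251/9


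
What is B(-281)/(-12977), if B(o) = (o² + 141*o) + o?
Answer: -39059/12977 ≈ -3.0099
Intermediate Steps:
B(o) = o² + 142*o
B(-281)/(-12977) = -281*(142 - 281)/(-12977) = -281*(-139)*(-1/12977) = 39059*(-1/12977) = -39059/12977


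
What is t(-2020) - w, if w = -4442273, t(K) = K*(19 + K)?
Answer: 8484293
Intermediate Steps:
t(-2020) - w = -2020*(19 - 2020) - 1*(-4442273) = -2020*(-2001) + 4442273 = 4042020 + 4442273 = 8484293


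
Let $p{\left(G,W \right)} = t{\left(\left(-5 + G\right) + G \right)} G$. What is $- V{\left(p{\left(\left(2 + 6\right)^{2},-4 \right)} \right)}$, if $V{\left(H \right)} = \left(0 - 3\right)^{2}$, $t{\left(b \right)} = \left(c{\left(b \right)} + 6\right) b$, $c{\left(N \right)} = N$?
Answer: $-9$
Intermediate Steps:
$t{\left(b \right)} = b \left(6 + b\right)$ ($t{\left(b \right)} = \left(b + 6\right) b = \left(6 + b\right) b = b \left(6 + b\right)$)
$p{\left(G,W \right)} = G \left(1 + 2 G\right) \left(-5 + 2 G\right)$ ($p{\left(G,W \right)} = \left(\left(-5 + G\right) + G\right) \left(6 + \left(\left(-5 + G\right) + G\right)\right) G = \left(-5 + 2 G\right) \left(6 + \left(-5 + 2 G\right)\right) G = \left(-5 + 2 G\right) \left(1 + 2 G\right) G = \left(1 + 2 G\right) \left(-5 + 2 G\right) G = G \left(1 + 2 G\right) \left(-5 + 2 G\right)$)
$V{\left(H \right)} = 9$ ($V{\left(H \right)} = \left(-3\right)^{2} = 9$)
$- V{\left(p{\left(\left(2 + 6\right)^{2},-4 \right)} \right)} = \left(-1\right) 9 = -9$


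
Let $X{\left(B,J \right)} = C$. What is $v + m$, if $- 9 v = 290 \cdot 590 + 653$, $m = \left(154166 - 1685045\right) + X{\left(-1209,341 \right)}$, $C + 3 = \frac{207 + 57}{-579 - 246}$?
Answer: $- \frac{116247449}{75} \approx -1.55 \cdot 10^{6}$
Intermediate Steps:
$C = - \frac{83}{25}$ ($C = -3 + \frac{207 + 57}{-579 - 246} = -3 + \frac{264}{-825} = -3 + 264 \left(- \frac{1}{825}\right) = -3 - \frac{8}{25} = - \frac{83}{25} \approx -3.32$)
$X{\left(B,J \right)} = - \frac{83}{25}$
$m = - \frac{38272058}{25}$ ($m = \left(154166 - 1685045\right) - \frac{83}{25} = -1530879 - \frac{83}{25} = - \frac{38272058}{25} \approx -1.5309 \cdot 10^{6}$)
$v = - \frac{57251}{3}$ ($v = - \frac{290 \cdot 590 + 653}{9} = - \frac{171100 + 653}{9} = \left(- \frac{1}{9}\right) 171753 = - \frac{57251}{3} \approx -19084.0$)
$v + m = - \frac{57251}{3} - \frac{38272058}{25} = - \frac{116247449}{75}$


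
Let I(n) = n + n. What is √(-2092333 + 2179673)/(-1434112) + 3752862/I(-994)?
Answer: -1876431/994 - √21835/717056 ≈ -1887.8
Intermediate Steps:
I(n) = 2*n
√(-2092333 + 2179673)/(-1434112) + 3752862/I(-994) = √(-2092333 + 2179673)/(-1434112) + 3752862/((2*(-994))) = √87340*(-1/1434112) + 3752862/(-1988) = (2*√21835)*(-1/1434112) + 3752862*(-1/1988) = -√21835/717056 - 1876431/994 = -1876431/994 - √21835/717056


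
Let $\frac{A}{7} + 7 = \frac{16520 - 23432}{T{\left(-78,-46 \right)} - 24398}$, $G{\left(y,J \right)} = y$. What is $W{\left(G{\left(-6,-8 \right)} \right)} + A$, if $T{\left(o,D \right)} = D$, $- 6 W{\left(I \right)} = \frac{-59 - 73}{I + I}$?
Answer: $- \frac{28433}{582} \approx -48.854$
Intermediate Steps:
$W{\left(I \right)} = \frac{11}{I}$ ($W{\left(I \right)} = - \frac{\left(-59 - 73\right) \frac{1}{I + I}}{6} = - \frac{\left(-132\right) \frac{1}{2 I}}{6} = - \frac{\left(-66\right) \frac{1}{I}}{6} = \frac{11}{I}$)
$A = - \frac{4561}{97}$ ($A = -49 + 7 \frac{16520 - 23432}{-46 - 24398} = -49 + 7 \left(- \frac{6912}{-24444}\right) = -49 + 7 \left(\left(-6912\right) \left(- \frac{1}{24444}\right)\right) = -49 + 7 \cdot \frac{192}{679} = -49 + \frac{192}{97} = - \frac{4561}{97} \approx -47.021$)
$W{\left(G{\left(-6,-8 \right)} \right)} + A = \frac{11}{-6} - \frac{4561}{97} = 11 \left(- \frac{1}{6}\right) - \frac{4561}{97} = - \frac{11}{6} - \frac{4561}{97} = - \frac{28433}{582}$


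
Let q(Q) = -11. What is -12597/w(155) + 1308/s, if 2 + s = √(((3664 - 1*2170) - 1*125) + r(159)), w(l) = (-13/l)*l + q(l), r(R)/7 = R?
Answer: 1737675/3304 + 218*√2482/413 ≈ 552.23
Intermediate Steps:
r(R) = 7*R
w(l) = -24 (w(l) = (-13/l)*l - 11 = -13 - 11 = -24)
s = -2 + √2482 (s = -2 + √(((3664 - 1*2170) - 1*125) + 7*159) = -2 + √(((3664 - 2170) - 125) + 1113) = -2 + √((1494 - 125) + 1113) = -2 + √(1369 + 1113) = -2 + √2482 ≈ 47.820)
-12597/w(155) + 1308/s = -12597/(-24) + 1308/(-2 + √2482) = -12597*(-1/24) + 1308/(-2 + √2482) = 4199/8 + 1308/(-2 + √2482)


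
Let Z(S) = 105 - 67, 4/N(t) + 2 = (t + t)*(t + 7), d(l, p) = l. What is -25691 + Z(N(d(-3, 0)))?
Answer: -25653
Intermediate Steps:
N(t) = 4/(-2 + 2*t*(7 + t)) (N(t) = 4/(-2 + (t + t)*(t + 7)) = 4/(-2 + (2*t)*(7 + t)) = 4/(-2 + 2*t*(7 + t)))
Z(S) = 38
-25691 + Z(N(d(-3, 0))) = -25691 + 38 = -25653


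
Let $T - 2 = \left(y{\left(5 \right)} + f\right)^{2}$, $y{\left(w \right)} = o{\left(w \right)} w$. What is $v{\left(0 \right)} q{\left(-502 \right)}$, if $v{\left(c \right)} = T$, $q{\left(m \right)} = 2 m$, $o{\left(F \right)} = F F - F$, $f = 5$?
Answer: $-11071108$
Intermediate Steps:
$o{\left(F \right)} = F^{2} - F$
$y{\left(w \right)} = w^{2} \left(-1 + w\right)$ ($y{\left(w \right)} = w \left(-1 + w\right) w = w^{2} \left(-1 + w\right)$)
$T = 11027$ ($T = 2 + \left(5^{2} \left(-1 + 5\right) + 5\right)^{2} = 2 + \left(25 \cdot 4 + 5\right)^{2} = 2 + \left(100 + 5\right)^{2} = 2 + 105^{2} = 2 + 11025 = 11027$)
$v{\left(c \right)} = 11027$
$v{\left(0 \right)} q{\left(-502 \right)} = 11027 \cdot 2 \left(-502\right) = 11027 \left(-1004\right) = -11071108$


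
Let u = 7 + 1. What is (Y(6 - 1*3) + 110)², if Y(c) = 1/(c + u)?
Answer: 1466521/121 ≈ 12120.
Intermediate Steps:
u = 8
Y(c) = 1/(8 + c) (Y(c) = 1/(c + 8) = 1/(8 + c))
(Y(6 - 1*3) + 110)² = (1/(8 + (6 - 1*3)) + 110)² = (1/(8 + (6 - 3)) + 110)² = (1/(8 + 3) + 110)² = (1/11 + 110)² = (1211/11)² = 1466521/121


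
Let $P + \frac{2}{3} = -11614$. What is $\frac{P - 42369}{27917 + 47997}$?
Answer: $- \frac{161951}{227742} \approx -0.71112$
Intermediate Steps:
$P = - \frac{34844}{3}$ ($P = - \frac{2}{3} - 11614 = - \frac{34844}{3} \approx -11615.0$)
$\frac{P - 42369}{27917 + 47997} = \frac{- \frac{34844}{3} - 42369}{27917 + 47997} = - \frac{161951}{3 \cdot 75914} = \left(- \frac{161951}{3}\right) \frac{1}{75914} = - \frac{161951}{227742}$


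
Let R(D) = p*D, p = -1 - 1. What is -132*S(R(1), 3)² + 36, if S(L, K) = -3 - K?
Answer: -4716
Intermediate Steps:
p = -2
R(D) = -2*D
-132*S(R(1), 3)² + 36 = -132*(-3 - 1*3)² + 36 = -132*(-3 - 3)² + 36 = -132*(-6)² + 36 = -132*36 + 36 = -4752 + 36 = -4716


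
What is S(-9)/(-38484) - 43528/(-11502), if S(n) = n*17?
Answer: 93160631/24591276 ≈ 3.7884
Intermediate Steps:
S(n) = 17*n
S(-9)/(-38484) - 43528/(-11502) = (17*(-9))/(-38484) - 43528/(-11502) = -153*(-1/38484) - 43528*(-1/11502) = 17/4276 + 21764/5751 = 93160631/24591276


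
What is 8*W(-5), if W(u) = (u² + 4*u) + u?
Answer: 0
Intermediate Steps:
W(u) = u² + 5*u
8*W(-5) = 8*(-5*(5 - 5)) = 8*(-5*0) = 8*0 = 0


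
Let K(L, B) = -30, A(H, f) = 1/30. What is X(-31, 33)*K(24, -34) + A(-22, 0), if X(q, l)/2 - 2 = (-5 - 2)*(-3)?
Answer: -41399/30 ≈ -1380.0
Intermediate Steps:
A(H, f) = 1/30
X(q, l) = 46 (X(q, l) = 4 + 2*((-5 - 2)*(-3)) = 4 + 2*(-7*(-3)) = 4 + 2*21 = 4 + 42 = 46)
X(-31, 33)*K(24, -34) + A(-22, 0) = 46*(-30) + 1/30 = -1380 + 1/30 = -41399/30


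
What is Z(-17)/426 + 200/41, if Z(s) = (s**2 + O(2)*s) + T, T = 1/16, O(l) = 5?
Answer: 1497065/279456 ≈ 5.3571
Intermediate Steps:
T = 1/16 ≈ 0.062500
Z(s) = 1/16 + s**2 + 5*s (Z(s) = (s**2 + 5*s) + 1/16 = 1/16 + s**2 + 5*s)
Z(-17)/426 + 200/41 = (1/16 + (-17)**2 + 5*(-17))/426 + 200/41 = (1/16 + 289 - 85)*(1/426) + 200*(1/41) = (3265/16)*(1/426) + 200/41 = 3265/6816 + 200/41 = 1497065/279456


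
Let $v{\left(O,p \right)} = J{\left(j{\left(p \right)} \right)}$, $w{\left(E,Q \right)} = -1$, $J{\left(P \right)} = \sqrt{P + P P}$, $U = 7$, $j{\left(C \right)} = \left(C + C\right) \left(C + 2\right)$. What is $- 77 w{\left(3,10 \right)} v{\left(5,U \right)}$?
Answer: $231 \sqrt{1778} \approx 9740.4$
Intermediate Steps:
$j{\left(C \right)} = 2 C \left(2 + C\right)$
$J{\left(P \right)} = \sqrt{P + P^{2}}$
$v{\left(O,p \right)} = \sqrt{2} \sqrt{p \left(1 + 2 p \left(2 + p\right)\right) \left(2 + p\right)}$ ($v{\left(O,p \right)} = \sqrt{2 p \left(2 + p\right) \left(1 + 2 p \left(2 + p\right)\right)} = \sqrt{2 p \left(1 + 2 p \left(2 + p\right)\right) \left(2 + p\right)} = \sqrt{2} \sqrt{p \left(1 + 2 p \left(2 + p\right)\right) \left(2 + p\right)}$)
$- 77 w{\left(3,10 \right)} v{\left(5,U \right)} = \left(-77\right) \left(-1\right) \sqrt{2} \sqrt{7 \left(2 + 2 \cdot 7^{3} + 8 \cdot 7^{2} + 9 \cdot 7\right)} = 77 \sqrt{2} \sqrt{7 \left(2 + 2 \cdot 343 + 8 \cdot 49 + 63\right)} = 77 \sqrt{2} \sqrt{7 \left(2 + 686 + 392 + 63\right)} = 77 \sqrt{2} \sqrt{7 \cdot 1143} = 77 \sqrt{2} \sqrt{8001} = 77 \sqrt{2} \cdot 3 \sqrt{889} = 77 \cdot 3 \sqrt{1778} = 231 \sqrt{1778}$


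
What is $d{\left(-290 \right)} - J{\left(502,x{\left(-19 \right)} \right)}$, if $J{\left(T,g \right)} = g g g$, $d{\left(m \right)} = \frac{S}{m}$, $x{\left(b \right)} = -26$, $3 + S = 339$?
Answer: $\frac{2548352}{145} \approx 17575.0$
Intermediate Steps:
$S = 336$ ($S = -3 + 339 = 336$)
$d{\left(m \right)} = \frac{336}{m}$
$J{\left(T,g \right)} = g^{3}$ ($J{\left(T,g \right)} = g^{2} g = g^{3}$)
$d{\left(-290 \right)} - J{\left(502,x{\left(-19 \right)} \right)} = \frac{336}{-290} - \left(-26\right)^{3} = 336 \left(- \frac{1}{290}\right) - -17576 = - \frac{168}{145} + 17576 = \frac{2548352}{145}$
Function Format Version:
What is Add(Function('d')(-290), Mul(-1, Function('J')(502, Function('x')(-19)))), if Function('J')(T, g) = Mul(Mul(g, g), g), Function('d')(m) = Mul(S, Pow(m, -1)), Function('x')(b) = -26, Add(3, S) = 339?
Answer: Rational(2548352, 145) ≈ 17575.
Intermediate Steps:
S = 336 (S = Add(-3, 339) = 336)
Function('d')(m) = Mul(336, Pow(m, -1))
Function('J')(T, g) = Pow(g, 3) (Function('J')(T, g) = Mul(Pow(g, 2), g) = Pow(g, 3))
Add(Function('d')(-290), Mul(-1, Function('J')(502, Function('x')(-19)))) = Add(Mul(336, Pow(-290, -1)), Mul(-1, Pow(-26, 3))) = Add(Mul(336, Rational(-1, 290)), Mul(-1, -17576)) = Add(Rational(-168, 145), 17576) = Rational(2548352, 145)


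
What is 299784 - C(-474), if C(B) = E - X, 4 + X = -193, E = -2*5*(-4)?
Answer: 299547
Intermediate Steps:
E = 40 (E = -10*(-4) = 40)
X = -197 (X = -4 - 193 = -197)
C(B) = 237 (C(B) = 40 - 1*(-197) = 40 + 197 = 237)
299784 - C(-474) = 299784 - 1*237 = 299784 - 237 = 299547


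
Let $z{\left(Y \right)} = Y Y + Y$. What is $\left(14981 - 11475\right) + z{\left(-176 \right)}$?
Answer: $34306$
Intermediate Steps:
$z{\left(Y \right)} = Y + Y^{2}$ ($z{\left(Y \right)} = Y^{2} + Y = Y + Y^{2}$)
$\left(14981 - 11475\right) + z{\left(-176 \right)} = \left(14981 - 11475\right) - 176 \left(1 - 176\right) = 3506 - -30800 = 3506 + 30800 = 34306$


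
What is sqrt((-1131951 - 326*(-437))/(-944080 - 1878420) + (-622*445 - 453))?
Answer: I*sqrt(883462119774419)/56450 ≈ 526.54*I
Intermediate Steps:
sqrt((-1131951 - 326*(-437))/(-944080 - 1878420) + (-622*445 - 453)) = sqrt((-1131951 + 142462)/(-2822500) + (-276790 - 453)) = sqrt(-989489*(-1/2822500) - 277243) = sqrt(989489/2822500 - 277243) = sqrt(-782517378011/2822500) = I*sqrt(883462119774419)/56450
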